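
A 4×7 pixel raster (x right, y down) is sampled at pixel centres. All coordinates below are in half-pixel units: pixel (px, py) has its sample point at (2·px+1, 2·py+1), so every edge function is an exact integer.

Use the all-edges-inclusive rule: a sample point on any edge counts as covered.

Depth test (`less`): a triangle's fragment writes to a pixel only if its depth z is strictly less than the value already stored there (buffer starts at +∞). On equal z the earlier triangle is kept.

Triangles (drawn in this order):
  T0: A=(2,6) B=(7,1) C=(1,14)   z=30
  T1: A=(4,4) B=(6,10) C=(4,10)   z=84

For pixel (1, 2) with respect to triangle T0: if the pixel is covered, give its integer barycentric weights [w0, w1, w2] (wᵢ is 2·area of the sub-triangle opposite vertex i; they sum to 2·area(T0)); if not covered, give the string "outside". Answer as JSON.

T0:
  2·area = 35
  edge (2, 6)→(7, 1): d=(5,-5) inclusive
  edge (7, 1)→(1, 14): d=(-6,13) inclusive
  edge (1, 14)→(2, 6): d=(1,-8) inclusive
    (3,0)@(7, 1): e=[0,0,35] → #  [on edge]
    (2,1)@(5, 3): e=[0,14,21] → #  [on edge]
    (3,1)@(7, 3): e=[10,-12,37] → ·
    (1,2)@(3, 5): e=[0,28,7] → #  [on edge]
    (3,2)@(7, 5): e=[20,-24,39] → ·
    (0,3)@(1, 7): e=[0,42,-7] → ·  [on edge]
    (1,3)@(3, 7): e=[10,16,9] → #
    (2,3)@(5, 7): e=[20,-10,25] → ·
    (1,4)@(3, 9): e=[20,4,11] → #
    (2,4)@(5, 9): e=[30,-22,27] → ·
    (1,5)@(3, 11): e=[30,-8,13] → ·
  covered (6 px):
    · · · #
    · · # ·
    · # # ·
    · # · ·
    · # · ·
    · · · ·
    · · · ·
T1:
  2·area = 12
  edge (4, 4)→(6, 10): d=(2,6) inclusive
  edge (6, 10)→(4, 10): d=(-2,0) inclusive
  edge (4, 10)→(4, 4): d=(0,-6) inclusive
    (1,0)@(3, 1): e=[0,18,-6] → ·  [on edge]
    (2,3)@(5, 7): e=[0,6,6] → #  [on edge]
    (3,3)@(7, 7): e=[-12,6,18] → ·
    (2,4)@(5, 9): e=[4,2,6] → #
    (3,4)@(7, 9): e=[-8,2,18] → ·
    (2,5)@(5, 11): e=[8,-2,6] → ·
    (3,6)@(7, 13): e=[0,-6,18] → ·  [on edge]
  covered (2 px):
    · · · ·
    · · · ·
    · · · ·
    · · # ·
    · · # ·
    · · · ·
    · · · ·

Result: [28,7,0]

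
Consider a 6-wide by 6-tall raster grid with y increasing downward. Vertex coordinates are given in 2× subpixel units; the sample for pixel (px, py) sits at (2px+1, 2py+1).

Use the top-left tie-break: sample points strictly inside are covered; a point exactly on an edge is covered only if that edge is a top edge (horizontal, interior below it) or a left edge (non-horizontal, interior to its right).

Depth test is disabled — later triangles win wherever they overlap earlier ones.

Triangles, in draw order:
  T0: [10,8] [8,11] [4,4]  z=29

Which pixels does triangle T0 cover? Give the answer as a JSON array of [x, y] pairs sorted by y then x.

T0:
  2·area = 26
  edge (10, 8)→(8, 11): d=(-2,3) right/bottom  bias=-1
  edge (8, 11)→(4, 4): d=(-4,-7) top-left  bias=+0
  edge (4, 4)→(10, 8): d=(6,4) right/bottom  bias=-1
    (2,2)@(5, 5): e=[21,3,2] → X
    (3,2)@(7, 5): e=[15,17,-6] → .
    (2,3)@(5, 7): e=[17,-5,14] → .
    (3,3)@(7, 7): e=[11,9,6] → X
    (4,3)@(9, 7): e=[5,23,-2] → .
    (3,4)@(7, 9): e=[7,1,18] → X
    (4,4)@(9, 9): e=[1,15,10] → X
    (5,4)@(11, 9): e=[-5,29,2] → .
    (3,5)@(7, 11): e=[3,-7,30] → .
    (4,5)@(9, 11): e=[-3,7,22] → .
  covered (4 px):
    . . . . . .
    . . . . . .
    . . X . . .
    . . . X . .
    . . . X X .
    . . . . . .

Final: [[2,2],[3,3],[3,4],[4,4]]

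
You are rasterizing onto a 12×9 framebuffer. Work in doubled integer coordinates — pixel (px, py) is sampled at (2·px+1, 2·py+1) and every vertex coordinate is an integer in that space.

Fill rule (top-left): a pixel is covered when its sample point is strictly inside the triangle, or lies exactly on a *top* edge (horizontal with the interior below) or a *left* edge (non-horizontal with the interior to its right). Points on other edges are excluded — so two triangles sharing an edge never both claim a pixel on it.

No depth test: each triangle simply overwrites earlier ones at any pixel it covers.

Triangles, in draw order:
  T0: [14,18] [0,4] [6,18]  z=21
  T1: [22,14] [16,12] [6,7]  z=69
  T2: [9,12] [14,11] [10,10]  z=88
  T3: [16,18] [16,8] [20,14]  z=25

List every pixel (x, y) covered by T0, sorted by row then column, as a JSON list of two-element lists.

T0:
  2·area = 112  (B↔C swapped to make it positive)
  edge (14, 18)→(6, 18): d=(-8,0) right/bottom  bias=-1
  edge (6, 18)→(0, 4): d=(-6,-14) top-left  bias=+0
  edge (0, 4)→(14, 18): d=(14,14) right/bottom  bias=-1
    (0,2)@(1, 5): e=[104,8,0] → ·  [on edge]
    (1,3)@(3, 7): e=[88,24,0] → ·  [on edge]
    (1,4)@(3, 9): e=[72,12,28] → #
    (2,4)@(5, 9): e=[72,40,0] → ·  [on edge]
    (1,5)@(3, 11): e=[56,0,56] → #  [on edge]
    (2,5)@(5, 11): e=[56,28,28] → #
    (3,5)@(7, 11): e=[56,56,0] → ·  [on edge]
    (1,6)@(3, 13): e=[40,-12,84] → ·
    (2,6)@(5, 13): e=[40,16,56] → #
    (3,6)@(7, 13): e=[40,44,28] → #
    (4,6)@(9, 13): e=[40,72,0] → ·  [on edge]
    (2,7)@(5, 15): e=[24,4,84] → #
    (5,7)@(11, 15): e=[24,88,0] → ·  [on edge]
    (6,8)@(13, 17): e=[8,104,0] → ·  [on edge]
  covered (11 px):
    · · · · · · · · · · · ·
    · · · · · · · · · · · ·
    · · · · · · · · · · · ·
    · · · · · · · · · · · ·
    · # · · · · · · · · · ·
    · # # · · · · · · · · ·
    · · # # · · · · · · · ·
    · · # # # · · · · · · ·
    · · · # # # · · · · · ·
T1:
  2·area = 10
  edge (22, 14)→(16, 12): d=(-6,-2) top-left  bias=+0
  edge (16, 12)→(6, 7): d=(-10,-5) top-left  bias=+0
  edge (6, 7)→(22, 14): d=(16,7) right/bottom  bias=-1
    (0,3)@(1, 7): e=[0,-25,35] → ·  [on edge]
    (3,4)@(7, 9): e=[0,-15,25] → ·  [on edge]
    (6,5)@(13, 11): e=[0,-5,15] → ·  [on edge]
    (7,5)@(15, 11): e=[4,5,1] → #
    (8,5)@(17, 11): e=[8,15,-13] → ·
    (7,6)@(15, 13): e=[-8,-15,33] → ·
    (9,6)@(19, 13): e=[0,5,5] → #  [on edge]
    (10,6)@(21, 13): e=[4,15,-9] → ·
    (9,7)@(19, 15): e=[-12,-15,37] → ·
  covered (2 px):
    · · · · · · · · · · · ·
    · · · · · · · · · · · ·
    · · · · · · · · · · · ·
    · · · · · · · · · · · ·
    · · · · · · · · · · · ·
    · · · · · · · # · · · ·
    · · · · · · · · · # · ·
    · · · · · · · · · · · ·
    · · · · · · · · · · · ·
T2:
  2·area = 9  (B↔C swapped to make it positive)
  edge (9, 12)→(10, 10): d=(1,-2) top-left  bias=+0
  edge (10, 10)→(14, 11): d=(4,1) right/bottom  bias=-1
  edge (14, 11)→(9, 12): d=(-5,1) right/bottom  bias=-1
    (5,5)@(11, 11): e=[3,3,3] → #
    (6,5)@(13, 11): e=[7,1,1] → #
    (7,5)@(15, 11): e=[11,-1,-1] → ·
    (5,6)@(11, 13): e=[5,11,-7] → ·
    (6,6)@(13, 13): e=[9,9,-9] → ·
  covered (2 px):
    · · · · · · · · · · · ·
    · · · · · · · · · · · ·
    · · · · · · · · · · · ·
    · · · · · · · · · · · ·
    · · · · · · · · · · · ·
    · · · · · # # · · · · ·
    · · · · · · · · · · · ·
    · · · · · · · · · · · ·
    · · · · · · · · · · · ·
T3:
  2·area = 40
  edge (16, 18)→(16, 8): d=(0,-10) top-left  bias=+0
  edge (16, 8)→(20, 14): d=(4,6) right/bottom  bias=-1
  edge (20, 14)→(16, 18): d=(-4,4) right/bottom  bias=-1
    (8,5)@(17, 11): e=[10,6,24] → #
    (9,5)@(19, 11): e=[30,-6,16] → ·
    (11,5)@(23, 11): e=[70,-30,0] → ·  [on edge]
    (8,6)@(17, 13): e=[10,14,16] → #
    (9,6)@(19, 13): e=[30,2,8] → #
    (10,6)@(21, 13): e=[50,-10,0] → ·  [on edge]
    (8,7)@(17, 15): e=[10,22,8] → #
    (9,7)@(19, 15): e=[30,10,0] → ·  [on edge]
    (8,8)@(17, 17): e=[10,30,0] → ·  [on edge]
  covered (4 px):
    · · · · · · · · · · · ·
    · · · · · · · · · · · ·
    · · · · · · · · · · · ·
    · · · · · · · · · · · ·
    · · · · · · · · · · · ·
    · · · · · · · · # · · ·
    · · · · · · · · # # · ·
    · · · · · · · · # · · ·
    · · · · · · · · · · · ·

Answer: [[1,4],[1,5],[2,5],[2,6],[3,6],[2,7],[3,7],[4,7],[3,8],[4,8],[5,8]]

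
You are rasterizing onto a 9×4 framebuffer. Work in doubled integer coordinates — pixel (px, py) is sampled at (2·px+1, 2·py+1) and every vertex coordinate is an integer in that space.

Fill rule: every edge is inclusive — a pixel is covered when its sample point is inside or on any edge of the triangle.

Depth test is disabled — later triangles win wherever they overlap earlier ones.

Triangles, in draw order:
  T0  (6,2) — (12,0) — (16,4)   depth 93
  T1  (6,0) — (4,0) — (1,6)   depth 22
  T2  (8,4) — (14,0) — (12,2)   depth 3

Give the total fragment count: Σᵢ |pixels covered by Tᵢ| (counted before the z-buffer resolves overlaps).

T0:
  2·area = 32
  edge (6, 2)→(12, 0): d=(6,-2) inclusive
  edge (12, 0)→(16, 4): d=(4,4) inclusive
  edge (16, 4)→(6, 2): d=(-10,-2) inclusive
    (0,0)@(1, 1): e=[-16,48,0] → ·  [on edge]
    (4,0)@(9, 1): e=[0,16,16] → █  [on edge]
    (5,0)@(11, 1): e=[4,8,20] → █
    (6,0)@(13, 1): e=[8,0,24] → █  [on edge]
    (7,0)@(15, 1): e=[12,-8,28] → ·
    (1,1)@(3, 3): e=[0,48,-16] → ·  [on edge]
    (4,1)@(9, 3): e=[12,24,-4] → ·
    (5,1)@(11, 3): e=[16,16,0] → █  [on edge]
    (7,1)@(15, 3): e=[24,0,8] → █  [on edge]
    (8,1)@(17, 3): e=[28,-8,12] → ·
    (5,2)@(11, 5): e=[28,24,-20] → ·
    (6,2)@(13, 5): e=[32,16,-16] → ·
    (8,2)@(17, 5): e=[40,0,-8] → ·  [on edge]
  covered (6 px):
    · · · · █ █ █ · ·
    · · · · · █ █ █ ·
    · · · · · · · · ·
    · · · · · · · · ·
T1:
  2·area = 12  (B↔C swapped to make it positive)
  edge (6, 0)→(1, 6): d=(-5,6) inclusive
  edge (1, 6)→(4, 0): d=(3,-6) inclusive
  edge (4, 0)→(6, 0): d=(2,0) inclusive
    (2,0)@(5, 1): e=[1,9,2] → █
    (3,0)@(7, 1): e=[-11,21,2] → ·
    (1,1)@(3, 3): e=[3,3,6] → █
    (2,1)@(5, 3): e=[-9,15,6] → ·
    (1,2)@(3, 5): e=[-7,9,10] → ·
  covered (2 px):
    · · █ · · · · · ·
    · █ · · · · · · ·
    · · · · · · · · ·
    · · · · · · · · ·
T2:
  2·area = 4
  edge (8, 4)→(14, 0): d=(6,-4) inclusive
  edge (14, 0)→(12, 2): d=(-2,2) inclusive
  edge (12, 2)→(8, 4): d=(-4,2) inclusive
    (6,0)@(13, 1): e=[2,0,2] → █  [on edge]
    (7,0)@(15, 1): e=[10,-4,-2] → ·
    (5,1)@(11, 3): e=[6,0,-2] → ·  [on edge]
    (6,1)@(13, 3): e=[14,-4,-6] → ·
    (4,2)@(9, 5): e=[10,0,-6] → ·  [on edge]
    (3,3)@(7, 7): e=[14,0,-10] → ·  [on edge]
  covered (1 px):
    · · · · · · █ · ·
    · · · · · · · · ·
    · · · · · · · · ·
    · · · · · · · · ·

Answer: 9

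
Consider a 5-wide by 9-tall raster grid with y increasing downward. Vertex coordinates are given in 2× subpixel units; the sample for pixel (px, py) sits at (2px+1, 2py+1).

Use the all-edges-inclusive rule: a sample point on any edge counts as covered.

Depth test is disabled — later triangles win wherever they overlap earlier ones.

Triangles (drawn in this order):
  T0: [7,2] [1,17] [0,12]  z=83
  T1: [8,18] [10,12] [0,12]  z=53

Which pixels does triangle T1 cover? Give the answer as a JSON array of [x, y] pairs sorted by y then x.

T0:
  2·area = 45
  edge (7, 2)→(1, 17): d=(-6,15) inclusive
  edge (1, 17)→(0, 12): d=(-1,-5) inclusive
  edge (0, 12)→(7, 2): d=(7,-10) inclusive
    (2,2)@(5, 5): e=[12,32,1] → █
    (3,2)@(7, 5): e=[-18,42,21] → ·
    (2,3)@(5, 7): e=[0,30,15] → █  [on edge]
    (3,3)@(7, 7): e=[-30,40,35] → ·
    (1,4)@(3, 9): e=[18,18,9] → █
    (2,4)@(5, 9): e=[-12,28,29] → ·
    (0,5)@(1, 11): e=[36,6,3] → █
    (2,5)@(5, 11): e=[-24,26,43] → ·
    (0,6)@(1, 13): e=[24,4,17] → █
    (1,6)@(3, 13): e=[-6,14,37] → ·
    (0,7)@(1, 15): e=[12,2,31] → █
    (1,7)@(3, 15): e=[-18,12,51] → ·
    (0,8)@(1, 17): e=[0,0,45] → █  [on edge]
  covered (8 px):
    · · · · ·
    · · · · ·
    · · █ · ·
    · · █ · ·
    · █ · · ·
    █ █ · · ·
    █ · · · ·
    █ · · · ·
    █ · · · ·
T1:
  2·area = 60  (B↔C swapped to make it positive)
  edge (8, 18)→(0, 12): d=(-8,-6) inclusive
  edge (0, 12)→(10, 12): d=(10,0) inclusive
  edge (10, 12)→(8, 18): d=(-2,6) inclusive
    (1,6)@(3, 13): e=[10,10,40] → █
    (2,6)@(5, 13): e=[22,10,28] → █
    (3,6)@(7, 13): e=[34,10,16] → █
    (4,6)@(9, 13): e=[46,10,4] → █
    (1,7)@(3, 15): e=[-6,30,36] → ·
    (2,7)@(5, 15): e=[6,30,24] → █
    (4,7)@(9, 15): e=[30,30,0] → █  [on edge]
    (2,8)@(5, 17): e=[-10,50,20] → ·
    (3,8)@(7, 17): e=[2,50,8] → █
    (4,8)@(9, 17): e=[14,50,-4] → ·
  covered (8 px):
    · · · · ·
    · · · · ·
    · · · · ·
    · · · · ·
    · · · · ·
    · · · · ·
    · █ █ █ █
    · · █ █ █
    · · · █ ·

Answer: [[1,6],[2,6],[3,6],[4,6],[2,7],[3,7],[4,7],[3,8]]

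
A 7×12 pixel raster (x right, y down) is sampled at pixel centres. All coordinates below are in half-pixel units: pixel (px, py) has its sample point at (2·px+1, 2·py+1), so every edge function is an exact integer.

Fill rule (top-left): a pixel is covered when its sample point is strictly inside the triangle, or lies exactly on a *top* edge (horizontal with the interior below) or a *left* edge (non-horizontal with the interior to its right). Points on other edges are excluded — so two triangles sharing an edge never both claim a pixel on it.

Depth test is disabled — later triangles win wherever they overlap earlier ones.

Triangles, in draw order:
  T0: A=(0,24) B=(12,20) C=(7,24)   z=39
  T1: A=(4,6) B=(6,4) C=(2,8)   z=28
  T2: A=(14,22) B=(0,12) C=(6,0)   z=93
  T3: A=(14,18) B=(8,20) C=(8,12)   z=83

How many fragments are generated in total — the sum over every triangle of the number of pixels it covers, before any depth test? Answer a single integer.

T0:
  2·area = 28
  edge (0, 24)→(12, 20): d=(12,-4) top-left  bias=+0
  edge (12, 20)→(7, 24): d=(-5,4) right/bottom  bias=-1
  edge (7, 24)→(0, 24): d=(-7,0) right/bottom  bias=-1
    (4,10)@(9, 21): e=[0,7,21] → X  [on edge]
    (5,10)@(11, 21): e=[8,-1,21] → .
    (1,11)@(3, 23): e=[0,21,7] → X  [on edge]
    (2,11)@(5, 23): e=[8,13,7] → X
    (3,11)@(7, 23): e=[16,5,7] → X
    (4,11)@(9, 23): e=[24,-3,7] → .
  covered (4 px):
    . . . . . . .
    . . . . . . .
    . . . . . . .
    . . . . . . .
    . . . . . . .
    . . . . . . .
    . . . . . . .
    . . . . . . .
    . . . . . . .
    . . . . . . .
    . . . . X . .
    . X X X . . .
T1:
  degenerate (2·area = 0) — covers nothing
T2:
  2·area = 228
  edge (14, 22)→(0, 12): d=(-14,-10) top-left  bias=+0
  edge (0, 12)→(6, 0): d=(6,-12) top-left  bias=+0
  edge (6, 0)→(14, 22): d=(8,22) right/bottom  bias=-1
    (2,1)@(5, 3): e=[176,6,46] → X
    (3,1)@(7, 3): e=[196,30,2] → X
    (4,1)@(9, 3): e=[216,54,-42] → .
    (2,2)@(5, 5): e=[148,18,62] → X
    (4,2)@(9, 5): e=[188,66,-26] → .
    (1,3)@(3, 7): e=[100,6,122] → X
    (4,3)@(9, 7): e=[160,78,-10] → .
    (1,4)@(3, 9): e=[72,18,138] → X
    (4,4)@(9, 9): e=[132,90,6] → X
    (5,4)@(11, 9): e=[152,114,-38] → .
    (0,5)@(1, 11): e=[24,6,198] → X
    (5,5)@(11, 11): e=[124,126,-22] → .
    (3,8)@(7, 17): e=[0,114,114] → X  [on edge]
  covered (29 px):
    . . . . . . .
    . . X X . . .
    . . X X . . .
    . X X X . . .
    . X X X X . .
    X X X X X . .
    . X X X X . .
    . . X X X X .
    . . . X X X .
    . . . . . X .
    . . . . . . X
    . . . . . . .
T3:
  2·area = 48
  edge (14, 18)→(8, 20): d=(-6,2) right/bottom  bias=-1
  edge (8, 20)→(8, 12): d=(0,-8) top-left  bias=+0
  edge (8, 12)→(14, 18): d=(6,6) right/bottom  bias=-1
    (0,2)@(1, 5): e=[104,-56,0] → .  [on edge]
    (1,3)@(3, 7): e=[88,-40,0] → .  [on edge]
    (2,4)@(5, 9): e=[72,-24,0] → .  [on edge]
    (3,5)@(7, 11): e=[56,-8,0] → .  [on edge]
    (4,6)@(9, 13): e=[40,8,0] → .  [on edge]
    (4,7)@(9, 15): e=[28,8,12] → X
    (5,7)@(11, 15): e=[24,24,0] → .  [on edge]
    (4,8)@(9, 17): e=[16,8,24] → X
    (5,8)@(11, 17): e=[12,24,12] → X
    (6,8)@(13, 17): e=[8,40,0] → .  [on edge]
    (4,9)@(9, 19): e=[4,8,36] → X
    (5,9)@(11, 19): e=[0,24,24] → .  [on edge]
    (2,10)@(5, 21): e=[0,-24,72] → .  [on edge]
  covered (4 px):
    . . . . . . .
    . . . . . . .
    . . . . . . .
    . . . . . . .
    . . . . . . .
    . . . . . . .
    . . . . . . .
    . . . . X . .
    . . . . X X .
    . . . . X . .
    . . . . . . .
    . . . . . . .

Final: 37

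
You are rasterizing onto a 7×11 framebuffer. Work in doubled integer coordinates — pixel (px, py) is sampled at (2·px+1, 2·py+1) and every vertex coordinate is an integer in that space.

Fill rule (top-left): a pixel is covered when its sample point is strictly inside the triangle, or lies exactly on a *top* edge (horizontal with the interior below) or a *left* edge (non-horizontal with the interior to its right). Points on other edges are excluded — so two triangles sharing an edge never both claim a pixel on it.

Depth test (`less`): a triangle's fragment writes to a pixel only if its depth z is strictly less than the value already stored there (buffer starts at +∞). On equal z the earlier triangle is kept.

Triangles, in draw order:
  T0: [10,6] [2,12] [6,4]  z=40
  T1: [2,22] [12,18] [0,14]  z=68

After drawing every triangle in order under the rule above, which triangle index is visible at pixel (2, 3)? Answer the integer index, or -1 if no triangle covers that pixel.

T0:
  2·area = 40
  edge (10, 6)→(2, 12): d=(-8,6) right/bottom  bias=-1
  edge (2, 12)→(6, 4): d=(4,-8) top-left  bias=+0
  edge (6, 4)→(10, 6): d=(4,2) right/bottom  bias=-1
    (3,2)@(7, 5): e=[26,12,2] → █
    (4,2)@(9, 5): e=[14,28,-2] → ·
    (2,3)@(5, 7): e=[22,4,14] → █
    (4,3)@(9, 7): e=[-2,36,6] → ·
    (2,4)@(5, 9): e=[6,12,22] → █
    (3,4)@(7, 9): e=[-6,28,18] → ·
    (1,5)@(3, 11): e=[2,4,34] → █
    (2,5)@(5, 11): e=[-10,20,30] → ·
    (1,6)@(3, 13): e=[-14,12,42] → ·
  covered (5 px):
    · · · · · · ·
    · · · · · · ·
    · · · █ · · ·
    · · █ █ · · ·
    · · █ · · · ·
    · █ · · · · ·
    · · · · · · ·
    · · · · · · ·
    · · · · · · ·
    · · · · · · ·
    · · · · · · ·
T1:
  2·area = 88  (B↔C swapped to make it positive)
  edge (2, 22)→(0, 14): d=(-2,-8) top-left  bias=+0
  edge (0, 14)→(12, 18): d=(12,4) right/bottom  bias=-1
  edge (12, 18)→(2, 22): d=(-10,4) right/bottom  bias=-1
    (0,7)@(1, 15): e=[6,8,74] → █
    (1,7)@(3, 15): e=[22,0,66] → ·  [on edge]
    (0,8)@(1, 17): e=[2,32,54] → █
    (1,8)@(3, 17): e=[18,24,46] → █
    (2,8)@(5, 17): e=[34,16,38] → █
    (3,8)@(7, 17): e=[50,8,30] → █
    (4,8)@(9, 17): e=[66,0,22] → ·  [on edge]
    (0,9)@(1, 19): e=[-2,56,34] → ·
    (1,9)@(3, 19): e=[14,48,26] → █
    (4,9)@(9, 19): e=[62,24,2] → █
    (5,9)@(11, 19): e=[78,16,-6] → ·
    (1,10)@(3, 21): e=[10,72,6] → █
  covered (10 px):
    · · · · · · ·
    · · · · · · ·
    · · · · · · ·
    · · · · · · ·
    · · · · · · ·
    · · · · · · ·
    · · · · · · ·
    █ · · · · · ·
    █ █ █ █ · · ·
    · █ █ █ █ · ·
    · █ · · · · ·

Z-buffer (winner per pixel, '.' = empty):
  . . . . . . .
  . . . . . . .
  . . . 0 . . .
  . . 0 0 . . .
  . . 0 . . . .
  . 0 . . . . .
  . . . . . . .
  1 . . . . . .
  1 1 1 1 . . .
  . 1 1 1 1 . .
  . 1 . . . . .

Answer: 0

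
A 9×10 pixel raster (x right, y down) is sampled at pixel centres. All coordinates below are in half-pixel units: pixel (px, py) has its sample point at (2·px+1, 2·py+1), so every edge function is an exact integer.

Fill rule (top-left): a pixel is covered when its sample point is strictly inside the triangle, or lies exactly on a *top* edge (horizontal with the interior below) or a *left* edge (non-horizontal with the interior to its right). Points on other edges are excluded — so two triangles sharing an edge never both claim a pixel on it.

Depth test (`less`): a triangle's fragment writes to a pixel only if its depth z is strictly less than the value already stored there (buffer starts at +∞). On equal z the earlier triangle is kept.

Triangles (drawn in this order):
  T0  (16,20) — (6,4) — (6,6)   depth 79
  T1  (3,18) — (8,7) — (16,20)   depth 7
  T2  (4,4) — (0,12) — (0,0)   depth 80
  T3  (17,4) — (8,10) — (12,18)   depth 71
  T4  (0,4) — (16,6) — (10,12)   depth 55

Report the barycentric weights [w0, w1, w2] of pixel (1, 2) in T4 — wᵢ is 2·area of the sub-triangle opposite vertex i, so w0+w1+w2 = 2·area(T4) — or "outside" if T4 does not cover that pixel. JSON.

T0:
  2·area = 20  (B↔C swapped to make it positive)
  edge (16, 20)→(6, 6): d=(-10,-14) top-left  bias=+0
  edge (6, 6)→(6, 4): d=(0,-2) top-left  bias=+0
  edge (6, 4)→(16, 20): d=(10,16) right/bottom  bias=-1
    (3,3)@(7, 7): e=[4,2,14] → █
    (4,3)@(9, 7): e=[32,6,-18] → ·
    (3,4)@(7, 9): e=[-16,2,34] → ·
    (4,4)@(9, 9): e=[12,6,2] → █
    (5,4)@(11, 9): e=[40,10,-30] → ·
    (4,5)@(9, 11): e=[-8,6,22] → ·
    (5,6)@(11, 13): e=[0,10,10] → █  [on edge]
    (6,6)@(13, 13): e=[28,14,-22] → ·
    (5,7)@(11, 15): e=[-20,10,30] → ·
  covered (3 px):
    · · · · · · · · ·
    · · · · · · · · ·
    · · · · · · · · ·
    · · · █ · · · · ·
    · · · · █ · · · ·
    · · · · · · · · ·
    · · · · · █ · · ·
    · · · · · · · · ·
    · · · · · · · · ·
    · · · · · · · · ·
T1:
  2·area = 153
  edge (3, 18)→(8, 7): d=(5,-11) top-left  bias=+0
  edge (8, 7)→(16, 20): d=(8,13) right/bottom  bias=-1
  edge (16, 20)→(3, 18): d=(-13,-2) top-left  bias=+0
    (4,4)@(9, 9): e=[21,3,129] → █
    (5,4)@(11, 9): e=[43,-23,133] → ·
    (3,5)@(7, 11): e=[9,45,99] → █
    (5,5)@(11, 11): e=[53,-7,107] → ·
    (3,6)@(7, 13): e=[19,61,73] → █
    (5,6)@(11, 13): e=[63,9,81] → █
    (6,6)@(13, 13): e=[85,-17,85] → ·
    (2,7)@(5, 15): e=[7,103,43] → █
    (6,7)@(13, 15): e=[95,-1,59] → ·
    (2,8)@(5, 17): e=[17,119,17] → █
    (6,8)@(13, 17): e=[105,15,33] → █
    (7,8)@(15, 17): e=[127,-11,37] → ·
  covered (18 px):
    · · · · · · · · ·
    · · · · · · · · ·
    · · · · · · · · ·
    · · · · · · · · ·
    · · · · █ · · · ·
    · · · █ █ · · · ·
    · · · █ █ █ · · ·
    · · █ █ █ █ · · ·
    · · █ █ █ █ █ · ·
    · · · · · █ █ █ ·
T2:
  2·area = 48
  edge (4, 4)→(0, 12): d=(-4,8) right/bottom  bias=-1
  edge (0, 12)→(0, 0): d=(0,-12) top-left  bias=+0
  edge (0, 0)→(4, 4): d=(4,4) right/bottom  bias=-1
    (0,0)@(1, 1): e=[36,12,0] → ·  [on edge]
    (0,1)@(1, 3): e=[28,12,8] → █
    (1,1)@(3, 3): e=[12,36,0] → ·  [on edge]
    (0,2)@(1, 5): e=[20,12,16] → █
    (1,2)@(3, 5): e=[4,36,8] → █
    (2,2)@(5, 5): e=[-12,60,0] → ·  [on edge]
    (0,3)@(1, 7): e=[12,12,24] → █
    (1,3)@(3, 7): e=[-4,36,16] → ·
    (3,3)@(7, 7): e=[-36,84,0] → ·  [on edge]
    (0,4)@(1, 9): e=[4,12,32] → █
    (1,4)@(3, 9): e=[-12,36,24] → ·
    (4,4)@(9, 9): e=[-60,108,0] → ·  [on edge]
    (5,5)@(11, 11): e=[-84,132,0] → ·  [on edge]
    (6,6)@(13, 13): e=[-108,156,0] → ·  [on edge]
    (7,7)@(15, 15): e=[-132,180,0] → ·  [on edge]
    (8,8)@(17, 17): e=[-156,204,0] → ·  [on edge]
  covered (5 px):
    · · · · · · · · ·
    █ · · · · · · · ·
    █ █ · · · · · · ·
    █ · · · · · · · ·
    █ · · · · · · · ·
    · · · · · · · · ·
    · · · · · · · · ·
    · · · · · · · · ·
    · · · · · · · · ·
    · · · · · · · · ·
T3:
  2·area = 96  (B↔C swapped to make it positive)
  edge (17, 4)→(12, 18): d=(-5,14) right/bottom  bias=-1
  edge (12, 18)→(8, 10): d=(-4,-8) top-left  bias=+0
  edge (8, 10)→(17, 4): d=(9,-6) top-left  bias=+0
    (6,3)@(13, 7): e=[41,52,3] → █
    (7,3)@(15, 7): e=[13,68,15] → █
    (8,3)@(17, 7): e=[-15,84,27] → ·
    (5,4)@(11, 9): e=[59,28,9] → █
    (8,4)@(17, 9): e=[-25,76,45] → ·
    (4,5)@(9, 11): e=[77,4,15] → █
    (7,5)@(15, 11): e=[-7,52,51] → ·
    (4,6)@(9, 13): e=[67,-4,33] → ·
    (5,6)@(11, 13): e=[39,12,45] → █
    (7,6)@(15, 13): e=[-17,44,69] → ·
    (5,7)@(11, 15): e=[29,4,63] → █
    (7,7)@(15, 15): e=[-27,36,87] → ·
  covered (12 px):
    · · · · · · · · ·
    · · · · · · · · ·
    · · · · · · · · ·
    · · · · · · █ █ ·
    · · · · · █ █ █ ·
    · · · · █ █ █ · ·
    · · · · · █ █ · ·
    · · · · · █ █ · ·
    · · · · · · · · ·
    · · · · · · · · ·
T4:
  2·area = 108
  edge (0, 4)→(16, 6): d=(16,2) right/bottom  bias=-1
  edge (16, 6)→(10, 12): d=(-6,6) right/bottom  bias=-1
  edge (10, 12)→(0, 4): d=(-10,-8) top-left  bias=+0
    (1,2)@(3, 5): e=[10,84,14] → █
    (2,2)@(5, 5): e=[6,72,30] → █
    (3,2)@(7, 5): e=[2,60,46] → █
    (4,2)@(9, 5): e=[-2,48,62] → ·
    (8,2)@(17, 5): e=[-18,0,126] → ·  [on edge]
    (1,3)@(3, 7): e=[42,72,-6] → ·
    (2,3)@(5, 7): e=[38,60,10] → █
    (4,3)@(9, 7): e=[30,36,42] → █
    (5,3)@(11, 7): e=[26,24,58] → █
    (6,3)@(13, 7): e=[22,12,74] → █
    (7,3)@(15, 7): e=[18,0,90] → ·  [on edge]
    (2,4)@(5, 9): e=[70,48,-10] → ·
    (6,4)@(13, 9): e=[54,0,54] → ·  [on edge]
    (5,5)@(11, 11): e=[90,0,18] → ·  [on edge]
    (4,6)@(9, 13): e=[126,0,-18] → ·  [on edge]
    (3,7)@(7, 15): e=[162,0,-54] → ·  [on edge]
    (2,8)@(5, 17): e=[198,0,-90] → ·  [on edge]
    (1,9)@(3, 19): e=[234,0,-126] → ·  [on edge]
  covered (12 px):
    · · · · · · · · ·
    · · · · · · · · ·
    · █ █ █ · · · · ·
    · · █ █ █ █ █ · ·
    · · · █ █ █ · · ·
    · · · · █ · · · ·
    · · · · · · · · ·
    · · · · · · · · ·
    · · · · · · · · ·
    · · · · · · · · ·

Final: [84,14,10]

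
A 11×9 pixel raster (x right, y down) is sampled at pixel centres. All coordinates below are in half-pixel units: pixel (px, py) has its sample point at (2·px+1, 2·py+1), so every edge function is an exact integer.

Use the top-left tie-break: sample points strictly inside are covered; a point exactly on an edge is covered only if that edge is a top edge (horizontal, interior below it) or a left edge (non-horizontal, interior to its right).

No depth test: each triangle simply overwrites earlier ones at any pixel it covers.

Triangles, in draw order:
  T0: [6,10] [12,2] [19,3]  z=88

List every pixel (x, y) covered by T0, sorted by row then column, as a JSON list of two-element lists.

T0:
  2·area = 62
  edge (6, 10)→(12, 2): d=(6,-8) top-left  bias=+0
  edge (12, 2)→(19, 3): d=(7,1) right/bottom  bias=-1
  edge (19, 3)→(6, 10): d=(-13,7) right/bottom  bias=-1
    (2,0)@(5, 1): e=[-62,0,124] → ·  [on edge]
    (6,1)@(13, 3): e=[14,6,42] → #
    (7,1)@(15, 3): e=[30,4,28] → #
    (8,1)@(17, 3): e=[46,2,14] → #
    (9,1)@(19, 3): e=[62,0,0] → ·  [on edge]
    (5,2)@(11, 5): e=[10,22,30] → #
    (8,2)@(17, 5): e=[58,16,-12] → ·
    (4,3)@(9, 7): e=[6,38,18] → #
    (6,3)@(13, 7): e=[38,34,-10] → ·
    (7,3)@(15, 7): e=[54,32,-24] → ·
    (3,4)@(7, 9): e=[2,54,6] → #
    (4,4)@(9, 9): e=[18,52,-8] → ·
  covered (9 px):
    · · · · · · · · · · ·
    · · · · · · # # # · ·
    · · · · · # # # · · ·
    · · · · # # · · · · ·
    · · · # · · · · · · ·
    · · · · · · · · · · ·
    · · · · · · · · · · ·
    · · · · · · · · · · ·
    · · · · · · · · · · ·

Answer: [[6,1],[7,1],[8,1],[5,2],[6,2],[7,2],[4,3],[5,3],[3,4]]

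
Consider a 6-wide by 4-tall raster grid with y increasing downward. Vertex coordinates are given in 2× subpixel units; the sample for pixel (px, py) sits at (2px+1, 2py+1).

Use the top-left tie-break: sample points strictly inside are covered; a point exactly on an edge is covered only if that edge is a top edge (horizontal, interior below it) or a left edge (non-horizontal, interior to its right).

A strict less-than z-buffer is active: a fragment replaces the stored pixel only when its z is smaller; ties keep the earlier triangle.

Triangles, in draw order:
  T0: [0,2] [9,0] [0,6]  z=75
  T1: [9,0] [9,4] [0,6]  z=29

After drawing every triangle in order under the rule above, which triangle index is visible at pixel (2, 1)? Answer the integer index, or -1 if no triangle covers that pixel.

T0:
  2·area = 36
  edge (0, 2)→(9, 0): d=(9,-2) top-left  bias=+0
  edge (9, 0)→(0, 6): d=(-9,6) right/bottom  bias=-1
  edge (0, 6)→(0, 2): d=(0,-4) top-left  bias=+0
    (2,0)@(5, 1): e=[1,15,20] → █
    (3,0)@(7, 1): e=[5,3,28] → █
    (4,0)@(9, 1): e=[9,-9,36] → ·
    (0,1)@(1, 3): e=[11,21,4] → █
    (1,1)@(3, 3): e=[15,9,12] → █
    (2,1)@(5, 3): e=[19,-3,20] → ·
    (3,1)@(7, 3): e=[23,-15,28] → ·
    (0,2)@(1, 5): e=[29,3,4] → █
    (1,2)@(3, 5): e=[33,-9,12] → ·
    (0,3)@(1, 7): e=[47,-15,4] → ·
  covered (5 px):
    · · █ █ · ·
    █ █ · · · ·
    █ · · · · ·
    · · · · · ·
T1:
  2·area = 36
  edge (9, 0)→(9, 4): d=(0,4) right/bottom  bias=-1
  edge (9, 4)→(0, 6): d=(-9,2) right/bottom  bias=-1
  edge (0, 6)→(9, 0): d=(9,-6) top-left  bias=+0
    (4,0)@(9, 1): e=[0,27,9] → ·  [on edge]
    (2,1)@(5, 3): e=[16,17,3] → █
    (3,1)@(7, 3): e=[8,13,15] → █
    (4,1)@(9, 3): e=[0,9,27] → ·  [on edge]
    (1,2)@(3, 5): e=[24,3,9] → █
    (2,2)@(5, 5): e=[16,-1,21] → ·
    (3,2)@(7, 5): e=[8,-5,33] → ·
    (4,2)@(9, 5): e=[0,-9,45] → ·  [on edge]
    (1,3)@(3, 7): e=[24,-15,27] → ·
    (4,3)@(9, 7): e=[0,-27,63] → ·  [on edge]
  covered (3 px):
    · · · · · ·
    · · █ █ · ·
    · █ · · · ·
    · · · · · ·

Z-buffer (winner per pixel, '.' = empty):
  . . 0 0 . .
  0 0 1 1 . .
  0 1 . . . .
  . . . . . .

Result: 1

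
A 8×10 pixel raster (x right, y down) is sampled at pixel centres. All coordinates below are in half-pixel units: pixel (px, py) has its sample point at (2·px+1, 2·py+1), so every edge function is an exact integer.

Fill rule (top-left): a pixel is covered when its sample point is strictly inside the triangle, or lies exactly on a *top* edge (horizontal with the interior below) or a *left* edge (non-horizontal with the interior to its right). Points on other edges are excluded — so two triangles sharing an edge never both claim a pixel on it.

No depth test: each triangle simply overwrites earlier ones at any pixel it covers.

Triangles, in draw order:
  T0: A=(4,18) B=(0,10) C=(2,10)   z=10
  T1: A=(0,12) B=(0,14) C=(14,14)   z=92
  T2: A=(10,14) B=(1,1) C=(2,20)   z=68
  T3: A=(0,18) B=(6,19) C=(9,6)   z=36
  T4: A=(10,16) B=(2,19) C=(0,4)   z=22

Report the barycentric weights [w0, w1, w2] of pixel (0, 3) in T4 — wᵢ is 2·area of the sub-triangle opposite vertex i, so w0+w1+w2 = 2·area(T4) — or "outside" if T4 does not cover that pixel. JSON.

T0:
  2·area = 16
  edge (4, 18)→(0, 10): d=(-4,-8) top-left  bias=+0
  edge (0, 10)→(2, 10): d=(2,0) top-left  bias=+0
  edge (2, 10)→(4, 18): d=(2,8) right/bottom  bias=-1
    (0,5)@(1, 11): e=[4,2,10] → █
    (1,5)@(3, 11): e=[20,2,-6] → ·
    (0,6)@(1, 13): e=[-4,6,14] → ·
    (1,7)@(3, 15): e=[4,10,2] → █
    (2,7)@(5, 15): e=[20,10,-14] → ·
    (1,8)@(3, 17): e=[-4,14,6] → ·
  covered (2 px):
    · · · · · · · ·
    · · · · · · · ·
    · · · · · · · ·
    · · · · · · · ·
    · · · · · · · ·
    █ · · · · · · ·
    · · · · · · · ·
    · █ · · · · · ·
    · · · · · · · ·
    · · · · · · · ·
T1:
  2·area = 28  (B↔C swapped to make it positive)
  edge (0, 12)→(14, 14): d=(14,2) right/bottom  bias=-1
  edge (14, 14)→(0, 14): d=(-14,0) right/bottom  bias=-1
  edge (0, 14)→(0, 12): d=(0,-2) top-left  bias=+0
    (0,6)@(1, 13): e=[12,14,2] → █
    (1,6)@(3, 13): e=[8,14,6] → █
    (2,6)@(5, 13): e=[4,14,10] → █
    (3,6)@(7, 13): e=[0,14,14] → ·  [on edge]
    (0,7)@(1, 15): e=[40,-14,2] → ·
    (1,7)@(3, 15): e=[36,-14,6] → ·
    (2,7)@(5, 15): e=[32,-14,10] → ·
  covered (3 px):
    · · · · · · · ·
    · · · · · · · ·
    · · · · · · · ·
    · · · · · · · ·
    · · · · · · · ·
    · · · · · · · ·
    █ █ █ · · · · ·
    · · · · · · · ·
    · · · · · · · ·
    · · · · · · · ·
T2:
  2·area = 158  (B↔C swapped to make it positive)
  edge (10, 14)→(2, 20): d=(-8,6) right/bottom  bias=-1
  edge (2, 20)→(1, 1): d=(-1,-19) top-left  bias=+0
  edge (1, 1)→(10, 14): d=(9,13) right/bottom  bias=-1
    (0,0)@(1, 1): e=[158,0,0] → ·  [on edge]
    (1,2)@(3, 5): e=[114,34,10] → █
    (2,2)@(5, 5): e=[102,72,-16] → ·
    (1,3)@(3, 7): e=[98,32,28] → █
    (2,3)@(5, 7): e=[86,70,2] → █
    (3,3)@(7, 7): e=[74,108,-24] → ·
    (1,4)@(3, 9): e=[82,30,46] → █
    (3,4)@(7, 9): e=[58,106,-6] → ·
    (1,5)@(3, 11): e=[66,28,64] → █
    (3,5)@(7, 11): e=[42,104,12] → █
    (4,5)@(9, 11): e=[30,142,-14] → ·
    (1,6)@(3, 13): e=[50,26,82] → █
  covered (18 px):
    · · · · · · · ·
    · · · · · · · ·
    · █ · · · · · ·
    · █ █ · · · · ·
    · █ █ · · · · ·
    · █ █ █ · · · ·
    · █ █ █ █ · · ·
    · █ █ █ · · · ·
    · █ █ · · · · ·
    · █ · · · · · ·
T3:
  2·area = 81  (B↔C swapped to make it positive)
  edge (0, 18)→(9, 6): d=(9,-12) top-left  bias=+0
  edge (9, 6)→(6, 19): d=(-3,13) right/bottom  bias=-1
  edge (6, 19)→(0, 18): d=(-6,-1) top-left  bias=+0
    (3,4)@(7, 9): e=[3,17,61] → █
    (4,4)@(9, 9): e=[27,-9,63] → ·
    (3,5)@(7, 11): e=[21,11,49] → █
    (4,5)@(9, 11): e=[45,-15,51] → ·
    (2,6)@(5, 13): e=[15,31,35] → █
    (4,6)@(9, 13): e=[63,-21,39] → ·
    (1,7)@(3, 15): e=[9,51,21] → █
    (3,7)@(7, 15): e=[57,-1,25] → ·
    (0,8)@(1, 17): e=[3,71,7] → █
    (3,8)@(7, 17): e=[75,-7,13] → ·
    (0,9)@(1, 19): e=[21,65,-5] → ·
    (1,9)@(3, 19): e=[45,39,-3] → ·
  covered (9 px):
    · · · · · · · ·
    · · · · · · · ·
    · · · · · · · ·
    · · · · · · · ·
    · · · █ · · · ·
    · · · █ · · · ·
    · · █ █ · · · ·
    · █ █ · · · · ·
    █ █ █ · · · · ·
    · · · · · · · ·
T4:
  2·area = 126
  edge (10, 16)→(2, 19): d=(-8,3) right/bottom  bias=-1
  edge (2, 19)→(0, 4): d=(-2,-15) top-left  bias=+0
  edge (0, 4)→(10, 16): d=(10,12) right/bottom  bias=-1
    (0,3)@(1, 7): e=[99,9,18] → █
    (1,3)@(3, 7): e=[93,39,-6] → ·
    (0,4)@(1, 9): e=[83,5,38] → █
    (1,4)@(3, 9): e=[77,35,14] → █
    (2,4)@(5, 9): e=[71,65,-10] → ·
    (0,5)@(1, 11): e=[67,1,58] → █
    (2,5)@(5, 11): e=[55,61,10] → █
    (3,5)@(7, 11): e=[49,91,-14] → ·
    (0,6)@(1, 13): e=[51,-3,78] → ·
    (1,6)@(3, 13): e=[45,27,54] → █
    (3,6)@(7, 13): e=[33,87,6] → █
    (4,6)@(9, 13): e=[27,117,-18] → ·
  covered (16 px):
    · · · · · · · ·
    · · · · · · · ·
    · · · · · · · ·
    █ · · · · · · ·
    █ █ · · · · · ·
    █ █ █ · · · · ·
    · █ █ █ · · · ·
    · █ █ █ █ · · ·
    · █ █ █ · · · ·
    · · · · · · · ·

Answer: [9,18,99]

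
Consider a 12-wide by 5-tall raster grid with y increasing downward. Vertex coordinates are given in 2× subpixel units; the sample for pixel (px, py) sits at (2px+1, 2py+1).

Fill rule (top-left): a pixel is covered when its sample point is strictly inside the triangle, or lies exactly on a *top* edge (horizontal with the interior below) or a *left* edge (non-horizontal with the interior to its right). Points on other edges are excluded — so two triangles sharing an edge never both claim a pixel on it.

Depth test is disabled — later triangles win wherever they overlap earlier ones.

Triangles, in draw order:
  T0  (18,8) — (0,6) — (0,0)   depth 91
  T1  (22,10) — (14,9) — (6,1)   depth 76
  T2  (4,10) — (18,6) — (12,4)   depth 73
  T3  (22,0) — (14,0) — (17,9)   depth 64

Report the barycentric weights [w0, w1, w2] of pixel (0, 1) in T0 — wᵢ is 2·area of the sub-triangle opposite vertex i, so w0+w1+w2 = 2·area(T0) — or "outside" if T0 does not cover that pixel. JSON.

T0:
  2·area = 108
  edge (18, 8)→(0, 6): d=(-18,-2) top-left  bias=+0
  edge (0, 6)→(0, 0): d=(0,-6) top-left  bias=+0
  edge (0, 0)→(18, 8): d=(18,8) right/bottom  bias=-1
    (0,0)@(1, 1): e=[92,6,10] → #
    (1,0)@(3, 1): e=[96,18,-6] → ·
    (0,1)@(1, 3): e=[56,6,46] → #
    (1,1)@(3, 3): e=[60,18,30] → #
    (2,1)@(5, 3): e=[64,30,14] → #
    (3,1)@(7, 3): e=[68,42,-2] → ·
    (0,2)@(1, 5): e=[20,6,82] → #
    (3,2)@(7, 5): e=[32,42,34] → #
    (4,2)@(9, 5): e=[36,54,18] → #
    (5,2)@(11, 5): e=[40,66,2] → #
    (6,2)@(13, 5): e=[44,78,-14] → ·
    (0,3)@(1, 7): e=[-16,6,118] → ·
    (4,3)@(9, 7): e=[0,54,54] → #  [on edge]
  covered (14 px):
    # · · · · · · · · · · ·
    # # # · · · · · · · · ·
    # # # # # # · · · · · ·
    · · · · # # # # · · · ·
    · · · · · · · · · · · ·
T1:
  2·area = 56
  edge (22, 10)→(14, 9): d=(-8,-1) top-left  bias=+0
  edge (14, 9)→(6, 1): d=(-8,-8) top-left  bias=+0
  edge (6, 1)→(22, 10): d=(16,9) right/bottom  bias=-1
    (4,1)@(9, 3): e=[43,8,5] → #
    (5,1)@(11, 3): e=[45,24,-13] → ·
    (4,2)@(9, 5): e=[27,-8,37] → ·
    (5,2)@(11, 5): e=[29,8,19] → #
    (6,2)@(13, 5): e=[31,24,1] → #
    (7,2)@(15, 5): e=[33,40,-17] → ·
    (5,3)@(11, 7): e=[13,-8,51] → ·
    (6,3)@(13, 7): e=[15,8,33] → #
    (7,3)@(15, 7): e=[17,24,15] → #
    (8,3)@(17, 7): e=[19,40,-3] → ·
    (6,4)@(13, 9): e=[-1,-8,65] → ·
    (7,4)@(15, 9): e=[1,8,47] → #
  covered (8 px):
    · · · · · · · · · · · ·
    · · · · # · · · · · · ·
    · · · · · # # · · · · ·
    · · · · · · # # · · · ·
    · · · · · · · # # # · ·
T2:
  2·area = 52  (B↔C swapped to make it positive)
  edge (4, 10)→(12, 4): d=(8,-6) top-left  bias=+0
  edge (12, 4)→(18, 6): d=(6,2) right/bottom  bias=-1
  edge (18, 6)→(4, 10): d=(-14,4) right/bottom  bias=-1
    (1,0)@(3, 1): e=[-78,0,130] → ·  [on edge]
    (4,1)@(9, 3): e=[-26,0,78] → ·  [on edge]
    (5,2)@(11, 5): e=[2,8,42] → #
    (6,2)@(13, 5): e=[14,4,34] → #
    (7,2)@(15, 5): e=[26,0,26] → ·  [on edge]
    (4,3)@(9, 7): e=[6,24,22] → #
    (7,3)@(15, 7): e=[42,12,-2] → ·
    (10,3)@(21, 7): e=[78,0,-26] → ·  [on edge]
    (3,4)@(7, 9): e=[10,40,2] → #
    (4,4)@(9, 9): e=[22,36,-6] → ·
    (5,4)@(11, 9): e=[34,32,-14] → ·
    (6,4)@(13, 9): e=[46,28,-22] → ·
  covered (6 px):
    · · · · · · · · · · · ·
    · · · · · · · · · · · ·
    · · · · · # # · · · · ·
    · · · · # # # · · · · ·
    · · · # · · · · · · · ·
T3:
  2·area = 72  (B↔C swapped to make it positive)
  edge (22, 0)→(17, 9): d=(-5,9) right/bottom  bias=-1
  edge (17, 9)→(14, 0): d=(-3,-9) top-left  bias=+0
  edge (14, 0)→(22, 0): d=(8,0) top-left  bias=+0
    (7,0)@(15, 1): e=[58,6,8] → #
    (8,0)@(17, 1): e=[40,24,8] → #
    (9,0)@(19, 1): e=[22,42,8] → #
    (10,0)@(21, 1): e=[4,60,8] → #
    (11,0)@(23, 1): e=[-14,78,8] → ·
    (7,1)@(15, 3): e=[48,0,24] → #  [on edge]
    (10,1)@(21, 3): e=[-6,54,24] → ·
    (7,2)@(15, 5): e=[38,-6,40] → ·
    (8,2)@(17, 5): e=[20,12,40] → #
    (10,2)@(21, 5): e=[-16,48,40] → ·
    (8,3)@(17, 7): e=[10,6,56] → #
    (9,3)@(19, 7): e=[-8,24,56] → ·
    (8,4)@(17, 9): e=[0,0,72] → ·  [on edge]
  covered (10 px):
    · · · · · · · # # # # ·
    · · · · · · · # # # · ·
    · · · · · · · · # # · ·
    · · · · · · · · # · · ·
    · · · · · · · · · · · ·

Result: [6,46,56]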